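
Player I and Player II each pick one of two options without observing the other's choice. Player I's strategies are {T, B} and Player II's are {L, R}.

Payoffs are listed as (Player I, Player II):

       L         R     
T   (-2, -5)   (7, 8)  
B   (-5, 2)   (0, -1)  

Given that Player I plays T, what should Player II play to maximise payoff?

R

Against T, Player II earns -5 from L and 8 from R.
So R is the best response.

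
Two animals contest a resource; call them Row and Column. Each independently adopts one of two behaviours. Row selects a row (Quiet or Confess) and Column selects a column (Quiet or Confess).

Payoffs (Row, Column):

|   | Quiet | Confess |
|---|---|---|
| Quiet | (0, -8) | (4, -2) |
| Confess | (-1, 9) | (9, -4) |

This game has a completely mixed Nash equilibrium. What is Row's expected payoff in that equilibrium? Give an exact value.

First find q, the probability Column plays Quiet, from Row's indifference between Quiet and Confess: 4(1−q) = −q + 9(1−q), giving q = 5/6.
Since Row is indifferent in equilibrium, Row's expected payoff equals the payoff from either row against (5/6, 1/6). Using Quiet: 4(1/6) = 2/3.

2/3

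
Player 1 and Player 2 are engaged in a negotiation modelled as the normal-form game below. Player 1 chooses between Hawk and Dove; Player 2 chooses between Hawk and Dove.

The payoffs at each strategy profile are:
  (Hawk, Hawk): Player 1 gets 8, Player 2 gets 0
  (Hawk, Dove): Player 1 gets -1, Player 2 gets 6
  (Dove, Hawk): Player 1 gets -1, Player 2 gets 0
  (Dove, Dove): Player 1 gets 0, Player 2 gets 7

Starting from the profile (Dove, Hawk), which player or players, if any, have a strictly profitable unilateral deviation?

Both

Player 1 at (Dove, Hawk) earns -1; deviating to Hawk yields 8 — a strict improvement.
Player 2 earns 0; deviating to Dove yields 7 — a strict improvement.
Both Player 1 and Player 2 have strictly profitable deviations.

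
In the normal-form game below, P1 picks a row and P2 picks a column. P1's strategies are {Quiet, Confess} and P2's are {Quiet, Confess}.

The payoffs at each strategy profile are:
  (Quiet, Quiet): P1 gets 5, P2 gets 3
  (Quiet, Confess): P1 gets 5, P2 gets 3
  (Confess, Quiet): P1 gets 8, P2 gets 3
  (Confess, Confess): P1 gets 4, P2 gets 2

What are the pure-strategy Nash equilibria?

(Quiet, Confess) and (Confess, Quiet)

(Quiet, Quiet): P1 prefers Confess (8 > 5) — not an equilibrium.
(Quiet, Confess): P1 gets 5 ≥ 4 from Confess, and P2 gets 3 ≥ 3 from Quiet — Nash equilibrium.
(Confess, Quiet): P1 gets 8 ≥ 5 from Quiet, and P2 gets 3 ≥ 2 from Confess — Nash equilibrium.
(Confess, Confess): P1 prefers Quiet (5 > 4); P2 prefers Quiet (3 > 2) — not an equilibrium.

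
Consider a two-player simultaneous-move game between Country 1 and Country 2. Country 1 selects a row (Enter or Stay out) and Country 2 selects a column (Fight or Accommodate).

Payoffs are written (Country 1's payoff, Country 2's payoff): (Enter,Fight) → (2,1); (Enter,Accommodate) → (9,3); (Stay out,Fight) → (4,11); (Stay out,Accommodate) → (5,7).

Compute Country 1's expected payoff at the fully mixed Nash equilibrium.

13/3

First find y, the probability Country 2 plays Fight, from Country 1's indifference between Enter and Stay out: 2y + 9(1−y) = 4y + 5(1−y), giving y = 2/3.
Since Country 1 is indifferent in equilibrium, Country 1's expected payoff equals the payoff from either row against (2/3, 1/3). Using Enter: 2(2/3) + 9(1/3) = 13/3.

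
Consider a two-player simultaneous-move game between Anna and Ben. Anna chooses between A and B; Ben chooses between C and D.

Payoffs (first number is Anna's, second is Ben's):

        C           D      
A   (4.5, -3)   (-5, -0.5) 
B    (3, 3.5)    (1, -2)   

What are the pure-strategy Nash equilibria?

(A, C): Ben prefers D (-0.5 > -3) — not an equilibrium.
(A, D): Anna prefers B (1 > -5) — not an equilibrium.
(B, C): Anna prefers A (4.5 > 3) — not an equilibrium.
(B, D): Ben prefers C (3.5 > -2) — not an equilibrium.

none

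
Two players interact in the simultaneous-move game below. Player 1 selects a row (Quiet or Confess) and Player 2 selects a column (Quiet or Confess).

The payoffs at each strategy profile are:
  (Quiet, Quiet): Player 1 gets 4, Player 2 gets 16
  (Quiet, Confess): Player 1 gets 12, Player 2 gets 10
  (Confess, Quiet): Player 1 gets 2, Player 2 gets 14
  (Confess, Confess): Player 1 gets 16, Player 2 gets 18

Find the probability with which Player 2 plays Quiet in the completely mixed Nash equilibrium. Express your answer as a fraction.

Let c be the probability that Player 2 plays Quiet. In a completely mixed equilibrium, Player 1 must be indifferent between Quiet and Confess.
Player 1's expected payoff from Quiet is 4c + 12(1−c); from Confess it is 2c + 16(1−c).
Setting these equal: −8c + 12 = −14c + 16, so c = 2/3.

2/3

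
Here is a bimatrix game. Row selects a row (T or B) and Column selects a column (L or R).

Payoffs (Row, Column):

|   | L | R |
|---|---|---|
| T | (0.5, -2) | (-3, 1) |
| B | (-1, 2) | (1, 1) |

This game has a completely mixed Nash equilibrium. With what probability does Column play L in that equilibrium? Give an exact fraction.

8/11

Let y be the probability that Column plays L. In a completely mixed equilibrium, Row must be indifferent between T and B.
Row's expected payoff from T is 0.5y − 3(1−y); from B it is −y + (1−y).
Setting these equal: 3.5y − 3 = −2y + 1, so y = 8/11.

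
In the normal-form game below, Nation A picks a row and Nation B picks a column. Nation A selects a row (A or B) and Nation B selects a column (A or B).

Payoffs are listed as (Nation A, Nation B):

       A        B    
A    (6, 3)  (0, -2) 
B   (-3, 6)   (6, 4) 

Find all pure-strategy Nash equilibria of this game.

(A, A)

(A, A): Nation A gets 6 ≥ -3 from B, and Nation B gets 3 ≥ -2 from B — Nash equilibrium.
(A, B): Nation A prefers B (6 > 0); Nation B prefers A (3 > -2) — not an equilibrium.
(B, A): Nation A prefers A (6 > -3) — not an equilibrium.
(B, B): Nation B prefers A (6 > 4) — not an equilibrium.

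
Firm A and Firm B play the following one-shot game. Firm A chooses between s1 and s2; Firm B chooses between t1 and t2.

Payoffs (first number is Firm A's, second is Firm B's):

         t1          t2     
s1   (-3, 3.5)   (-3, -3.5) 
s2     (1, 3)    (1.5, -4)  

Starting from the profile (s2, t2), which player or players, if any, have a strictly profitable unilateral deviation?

Firm A at (s2, t2) earns 1.5; deviating to s1 yields -3 — not better.
Firm B earns -4; deviating to t1 yields 3 — a strict improvement.
Only Firm B has a strictly profitable deviation.

Firm B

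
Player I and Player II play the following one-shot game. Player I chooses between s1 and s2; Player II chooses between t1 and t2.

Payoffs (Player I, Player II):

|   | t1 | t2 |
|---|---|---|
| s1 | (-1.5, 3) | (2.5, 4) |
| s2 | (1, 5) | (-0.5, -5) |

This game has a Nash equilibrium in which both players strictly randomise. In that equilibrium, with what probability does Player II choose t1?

6/11

Let y be the probability that Player II plays t1. In a completely mixed equilibrium, Player I must be indifferent between s1 and s2.
Player I's expected payoff from s1 is −1.5y + 2.5(1−y); from s2 it is y − 0.5(1−y).
Setting these equal: −4y + 2.5 = 1.5y − 0.5, so y = 6/11.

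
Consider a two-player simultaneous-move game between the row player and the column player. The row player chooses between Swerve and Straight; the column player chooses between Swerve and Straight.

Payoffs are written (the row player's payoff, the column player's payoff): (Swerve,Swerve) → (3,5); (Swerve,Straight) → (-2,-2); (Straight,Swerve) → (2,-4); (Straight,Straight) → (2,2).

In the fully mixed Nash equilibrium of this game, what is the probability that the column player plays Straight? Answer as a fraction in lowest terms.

Let y be the probability that the column player plays Swerve. In a completely mixed equilibrium, the row player must be indifferent between Swerve and Straight.
The row player's expected payoff from Swerve is 3y − 2(1−y); from Straight it is 2y + 2(1−y).
Setting these equal: 5y − 2 = 2, so y = 4/5.
Therefore the column player plays Straight with probability 1 − 4/5 = 1/5.

1/5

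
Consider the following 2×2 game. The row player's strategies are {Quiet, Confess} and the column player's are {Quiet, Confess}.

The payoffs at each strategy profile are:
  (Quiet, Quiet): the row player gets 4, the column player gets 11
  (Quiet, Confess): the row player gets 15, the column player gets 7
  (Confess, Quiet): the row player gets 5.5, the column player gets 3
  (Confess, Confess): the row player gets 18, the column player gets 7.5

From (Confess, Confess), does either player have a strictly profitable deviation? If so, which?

Neither

The row player at (Confess, Confess) earns 18; deviating to Quiet yields 15 — not better.
The column player earns 7.5; deviating to Quiet yields 3 — not better.
Neither player can strictly improve; the profile is a Nash equilibrium.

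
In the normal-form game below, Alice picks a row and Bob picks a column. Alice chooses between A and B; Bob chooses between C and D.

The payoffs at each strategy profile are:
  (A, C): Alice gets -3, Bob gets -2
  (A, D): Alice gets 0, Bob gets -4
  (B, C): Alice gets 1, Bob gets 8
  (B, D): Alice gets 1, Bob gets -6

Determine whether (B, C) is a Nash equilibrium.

Yes

At (B, C), Alice earns 1; switching to A would give -3, so Alice has no profitable deviation.
Bob earns 8; switching to D would give -6, so Bob has no profitable deviation.
Neither player can gain by a unilateral deviation, so this profile is a Nash equilibrium.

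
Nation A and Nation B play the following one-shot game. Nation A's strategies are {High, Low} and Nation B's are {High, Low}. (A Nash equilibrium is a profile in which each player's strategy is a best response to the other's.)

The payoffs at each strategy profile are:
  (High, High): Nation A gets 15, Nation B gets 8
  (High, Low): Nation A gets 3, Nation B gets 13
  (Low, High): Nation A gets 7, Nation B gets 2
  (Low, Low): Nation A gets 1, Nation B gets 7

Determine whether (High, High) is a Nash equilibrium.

At (High, High), Nation A earns 15; switching to Low would give 7, so Nation A has no profitable deviation.
Nation B earns 8; switching to Low would give 13, so Nation B would deviate.
Since at least one player can profitably deviate, this is not a Nash equilibrium.

No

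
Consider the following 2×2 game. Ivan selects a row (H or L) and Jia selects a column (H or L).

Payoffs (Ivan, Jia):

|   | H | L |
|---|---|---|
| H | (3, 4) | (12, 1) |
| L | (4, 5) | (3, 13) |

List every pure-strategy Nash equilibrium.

(H, H): Ivan prefers L (4 > 3) — not an equilibrium.
(H, L): Jia prefers H (4 > 1) — not an equilibrium.
(L, H): Jia prefers L (13 > 5) — not an equilibrium.
(L, L): Ivan prefers H (12 > 3) — not an equilibrium.

none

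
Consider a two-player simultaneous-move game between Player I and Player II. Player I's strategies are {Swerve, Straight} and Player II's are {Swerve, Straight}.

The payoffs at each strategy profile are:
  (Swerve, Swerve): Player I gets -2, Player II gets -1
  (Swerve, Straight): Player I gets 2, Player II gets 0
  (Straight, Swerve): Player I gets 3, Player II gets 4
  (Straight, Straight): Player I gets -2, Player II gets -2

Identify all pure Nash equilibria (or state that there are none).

(Swerve, Swerve): Player I prefers Straight (3 > -2); Player II prefers Straight (0 > -1) — not an equilibrium.
(Swerve, Straight): Player I gets 2 ≥ -2 from Straight, and Player II gets 0 ≥ -1 from Swerve — Nash equilibrium.
(Straight, Swerve): Player I gets 3 ≥ -2 from Swerve, and Player II gets 4 ≥ -2 from Straight — Nash equilibrium.
(Straight, Straight): Player I prefers Swerve (2 > -2); Player II prefers Swerve (4 > -2) — not an equilibrium.

(Swerve, Straight) and (Straight, Swerve)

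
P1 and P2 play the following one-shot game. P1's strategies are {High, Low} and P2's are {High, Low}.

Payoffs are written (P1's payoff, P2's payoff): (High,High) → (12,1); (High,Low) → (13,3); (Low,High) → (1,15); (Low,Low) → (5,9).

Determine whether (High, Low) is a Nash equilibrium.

At (High, Low), P1 earns 13; switching to Low would give 5, so P1 has no profitable deviation.
P2 earns 3; switching to High would give 1, so P2 has no profitable deviation.
Neither player can gain by a unilateral deviation, so this profile is a Nash equilibrium.

Yes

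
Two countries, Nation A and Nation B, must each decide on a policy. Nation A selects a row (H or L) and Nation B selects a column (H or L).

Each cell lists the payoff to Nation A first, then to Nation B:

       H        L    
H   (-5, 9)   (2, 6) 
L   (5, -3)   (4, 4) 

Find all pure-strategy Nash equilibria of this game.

(H, H): Nation A prefers L (5 > -5) — not an equilibrium.
(H, L): Nation A prefers L (4 > 2); Nation B prefers H (9 > 6) — not an equilibrium.
(L, H): Nation B prefers L (4 > -3) — not an equilibrium.
(L, L): Nation A gets 4 ≥ 2 from H, and Nation B gets 4 ≥ -3 from H — Nash equilibrium.

(L, L)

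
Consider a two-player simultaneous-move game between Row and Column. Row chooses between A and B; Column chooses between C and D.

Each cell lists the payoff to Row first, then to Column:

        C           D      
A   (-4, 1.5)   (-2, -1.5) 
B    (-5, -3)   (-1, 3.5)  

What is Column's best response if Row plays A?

C

Against A, Column earns 1.5 from C and -1.5 from D.
So C is the best response.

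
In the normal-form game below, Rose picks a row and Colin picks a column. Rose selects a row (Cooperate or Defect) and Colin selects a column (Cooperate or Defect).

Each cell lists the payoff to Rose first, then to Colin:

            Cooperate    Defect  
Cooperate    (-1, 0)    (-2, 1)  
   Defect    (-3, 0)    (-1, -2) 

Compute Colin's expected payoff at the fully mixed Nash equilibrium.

0

First find x, the probability Rose plays Cooperate, from Colin's indifference between Cooperate and Defect: 0 = x − 2(1−x), giving x = 2/3.
Since Colin is indifferent in equilibrium, Colin's expected payoff equals the payoff from either column against (2/3, 1/3). Using Cooperate: 0 = 0.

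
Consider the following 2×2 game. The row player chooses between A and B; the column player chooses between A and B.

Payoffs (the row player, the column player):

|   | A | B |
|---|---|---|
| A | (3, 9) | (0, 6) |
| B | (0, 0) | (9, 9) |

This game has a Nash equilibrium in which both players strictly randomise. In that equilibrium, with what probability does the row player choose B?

1/4

Let p be the probability that the row player plays A. In a completely mixed equilibrium, the column player must be indifferent between A and B.
The column player's expected payoff from A is 9p; from B it is 6p + 9(1−p).
Setting these equal: 9p = −3p + 9, so p = 3/4.
Therefore the row player plays B with probability 1 − 3/4 = 1/4.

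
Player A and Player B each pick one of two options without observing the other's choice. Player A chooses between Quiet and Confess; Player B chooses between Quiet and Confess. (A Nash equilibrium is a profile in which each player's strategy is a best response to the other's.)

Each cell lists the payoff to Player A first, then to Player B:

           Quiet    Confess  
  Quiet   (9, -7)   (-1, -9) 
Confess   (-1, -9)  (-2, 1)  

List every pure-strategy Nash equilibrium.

(Quiet, Quiet): Player A gets 9 ≥ -1 from Confess, and Player B gets -7 ≥ -9 from Confess — Nash equilibrium.
(Quiet, Confess): Player B prefers Quiet (-7 > -9) — not an equilibrium.
(Confess, Quiet): Player A prefers Quiet (9 > -1); Player B prefers Confess (1 > -9) — not an equilibrium.
(Confess, Confess): Player A prefers Quiet (-1 > -2) — not an equilibrium.

(Quiet, Quiet)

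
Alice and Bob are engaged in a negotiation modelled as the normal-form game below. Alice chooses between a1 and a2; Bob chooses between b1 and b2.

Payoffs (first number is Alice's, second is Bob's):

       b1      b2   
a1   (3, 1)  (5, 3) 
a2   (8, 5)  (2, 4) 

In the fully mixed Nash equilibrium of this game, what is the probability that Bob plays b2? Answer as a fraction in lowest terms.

Let y be the probability that Bob plays b1. In a completely mixed equilibrium, Alice must be indifferent between a1 and a2.
Alice's expected payoff from a1 is 3y + 5(1−y); from a2 it is 8y + 2(1−y).
Setting these equal: −2y + 5 = 6y + 2, so y = 3/8.
Therefore Bob plays b2 with probability 1 − 3/8 = 5/8.

5/8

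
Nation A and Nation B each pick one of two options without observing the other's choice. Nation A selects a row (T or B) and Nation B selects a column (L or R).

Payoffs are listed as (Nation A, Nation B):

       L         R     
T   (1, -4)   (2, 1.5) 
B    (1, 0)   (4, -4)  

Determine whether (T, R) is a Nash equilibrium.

At (T, R), Nation A earns 2; switching to B would give 4, so Nation A would deviate.
Nation B earns 1.5; switching to L would give -4, so Nation B has no profitable deviation.
Since at least one player can profitably deviate, this is not a Nash equilibrium.

No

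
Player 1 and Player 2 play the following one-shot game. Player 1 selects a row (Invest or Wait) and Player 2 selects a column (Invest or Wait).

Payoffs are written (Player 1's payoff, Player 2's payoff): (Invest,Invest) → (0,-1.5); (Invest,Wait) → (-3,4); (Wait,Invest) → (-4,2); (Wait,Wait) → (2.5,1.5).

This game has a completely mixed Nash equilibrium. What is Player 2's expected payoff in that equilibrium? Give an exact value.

41/24

First find p, the probability Player 1 plays Invest, from Player 2's indifference between Invest and Wait: −1.5p + 2(1−p) = 4p + 1.5(1−p), giving p = 1/12.
Since Player 2 is indifferent in equilibrium, Player 2's expected payoff equals the payoff from either column against (1/12, 11/12). Using Invest: −1.5(1/12) + 2(11/12) = 41/24.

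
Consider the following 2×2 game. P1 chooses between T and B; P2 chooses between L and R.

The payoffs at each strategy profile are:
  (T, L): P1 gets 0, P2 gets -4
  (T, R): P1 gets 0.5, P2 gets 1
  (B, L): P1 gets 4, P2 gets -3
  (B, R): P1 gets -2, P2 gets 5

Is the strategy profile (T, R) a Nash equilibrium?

Yes

At (T, R), P1 earns 0.5; switching to B would give -2, so P1 has no profitable deviation.
P2 earns 1; switching to L would give -4, so P2 has no profitable deviation.
Neither player can gain by a unilateral deviation, so this profile is a Nash equilibrium.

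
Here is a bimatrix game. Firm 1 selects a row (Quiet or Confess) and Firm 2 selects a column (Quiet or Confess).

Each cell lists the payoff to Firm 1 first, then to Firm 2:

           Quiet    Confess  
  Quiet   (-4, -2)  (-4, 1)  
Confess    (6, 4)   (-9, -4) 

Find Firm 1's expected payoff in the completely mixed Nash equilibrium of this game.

-4

First find y, the probability Firm 2 plays Quiet, from Firm 1's indifference between Quiet and Confess: −4y − 4(1−y) = 6y − 9(1−y), giving y = 1/3.
Since Firm 1 is indifferent in equilibrium, Firm 1's expected payoff equals the payoff from either row against (1/3, 2/3). Using Quiet: −4(1/3) − 4(2/3) = -4.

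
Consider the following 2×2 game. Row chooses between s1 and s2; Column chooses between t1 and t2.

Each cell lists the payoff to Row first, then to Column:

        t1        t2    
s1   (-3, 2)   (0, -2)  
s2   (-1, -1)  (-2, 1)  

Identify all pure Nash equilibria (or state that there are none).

none

(s1, t1): Row prefers s2 (-1 > -3) — not an equilibrium.
(s1, t2): Column prefers t1 (2 > -2) — not an equilibrium.
(s2, t1): Column prefers t2 (1 > -1) — not an equilibrium.
(s2, t2): Row prefers s1 (0 > -2) — not an equilibrium.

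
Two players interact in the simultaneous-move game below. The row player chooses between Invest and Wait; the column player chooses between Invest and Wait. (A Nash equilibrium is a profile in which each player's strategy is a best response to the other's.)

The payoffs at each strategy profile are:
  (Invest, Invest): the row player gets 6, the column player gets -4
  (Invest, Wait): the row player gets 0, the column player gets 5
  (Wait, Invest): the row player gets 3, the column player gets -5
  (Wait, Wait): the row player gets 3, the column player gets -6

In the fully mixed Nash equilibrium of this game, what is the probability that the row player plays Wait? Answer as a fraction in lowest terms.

9/10

Let p be the probability that the row player plays Invest. In a completely mixed equilibrium, the column player must be indifferent between Invest and Wait.
The column player's expected payoff from Invest is −4p − 5(1−p); from Wait it is 5p − 6(1−p).
Setting these equal: p − 5 = 11p − 6, so p = 1/10.
Therefore the row player plays Wait with probability 1 − 1/10 = 9/10.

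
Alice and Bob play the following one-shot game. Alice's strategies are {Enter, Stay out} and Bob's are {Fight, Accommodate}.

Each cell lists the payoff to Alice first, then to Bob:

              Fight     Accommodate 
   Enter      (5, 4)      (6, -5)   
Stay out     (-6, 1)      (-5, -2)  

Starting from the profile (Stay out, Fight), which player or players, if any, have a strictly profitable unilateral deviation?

Alice

Alice at (Stay out, Fight) earns -6; deviating to Enter yields 5 — a strict improvement.
Bob earns 1; deviating to Accommodate yields -2 — not better.
Only Alice has a strictly profitable deviation.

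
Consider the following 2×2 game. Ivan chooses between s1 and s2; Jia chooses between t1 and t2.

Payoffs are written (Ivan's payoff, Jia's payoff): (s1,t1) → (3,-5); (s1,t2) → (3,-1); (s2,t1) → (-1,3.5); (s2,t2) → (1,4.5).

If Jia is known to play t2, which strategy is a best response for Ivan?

s1

Against t2, Ivan earns 3 from s1 and 1 from s2.
So s1 is the best response.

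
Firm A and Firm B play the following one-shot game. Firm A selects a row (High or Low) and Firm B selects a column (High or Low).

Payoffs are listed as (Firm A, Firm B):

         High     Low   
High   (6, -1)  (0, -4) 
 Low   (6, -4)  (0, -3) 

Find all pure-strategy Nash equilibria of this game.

(High, High): Firm A gets 6 ≥ 6 from Low, and Firm B gets -1 ≥ -4 from Low — Nash equilibrium.
(High, Low): Firm B prefers High (-1 > -4) — not an equilibrium.
(Low, High): Firm B prefers Low (-3 > -4) — not an equilibrium.
(Low, Low): Firm A gets 0 ≥ 0 from High, and Firm B gets -3 ≥ -4 from High — Nash equilibrium.

(High, High) and (Low, Low)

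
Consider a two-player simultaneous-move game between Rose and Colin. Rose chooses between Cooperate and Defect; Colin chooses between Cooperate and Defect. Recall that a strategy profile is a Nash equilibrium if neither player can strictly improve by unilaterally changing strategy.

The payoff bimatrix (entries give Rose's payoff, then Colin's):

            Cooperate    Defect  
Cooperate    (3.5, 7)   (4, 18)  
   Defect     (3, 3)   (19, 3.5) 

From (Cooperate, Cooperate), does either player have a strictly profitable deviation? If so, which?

Colin

Rose at (Cooperate, Cooperate) earns 3.5; deviating to Defect yields 3 — not better.
Colin earns 7; deviating to Defect yields 18 — a strict improvement.
Only Colin has a strictly profitable deviation.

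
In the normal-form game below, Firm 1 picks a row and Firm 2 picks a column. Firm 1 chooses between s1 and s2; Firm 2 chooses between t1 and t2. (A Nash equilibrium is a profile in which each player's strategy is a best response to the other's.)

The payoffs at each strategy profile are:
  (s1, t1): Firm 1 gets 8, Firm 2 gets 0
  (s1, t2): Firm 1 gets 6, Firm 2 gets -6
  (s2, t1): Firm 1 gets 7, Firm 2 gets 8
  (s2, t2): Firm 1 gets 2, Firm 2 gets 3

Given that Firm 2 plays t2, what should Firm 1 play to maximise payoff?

s1

Against t2, Firm 1 earns 6 from s1 and 2 from s2.
So s1 is the best response.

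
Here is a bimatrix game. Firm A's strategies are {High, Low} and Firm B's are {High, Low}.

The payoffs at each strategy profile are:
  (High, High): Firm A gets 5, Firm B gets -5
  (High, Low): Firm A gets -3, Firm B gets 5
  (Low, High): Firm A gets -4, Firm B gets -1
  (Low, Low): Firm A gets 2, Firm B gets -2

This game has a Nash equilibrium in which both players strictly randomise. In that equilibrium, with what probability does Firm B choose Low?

9/14

Let y be the probability that Firm B plays High. In a completely mixed equilibrium, Firm A must be indifferent between High and Low.
Firm A's expected payoff from High is 5y − 3(1−y); from Low it is −4y + 2(1−y).
Setting these equal: 8y − 3 = −6y + 2, so y = 5/14.
Therefore Firm B plays Low with probability 1 − 5/14 = 9/14.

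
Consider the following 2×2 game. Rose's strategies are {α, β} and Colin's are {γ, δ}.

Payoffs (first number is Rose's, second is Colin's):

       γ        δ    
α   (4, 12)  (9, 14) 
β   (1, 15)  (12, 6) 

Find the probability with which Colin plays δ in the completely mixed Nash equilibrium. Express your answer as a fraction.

1/2

Let q be the probability that Colin plays γ. In a completely mixed equilibrium, Rose must be indifferent between α and β.
Rose's expected payoff from α is 4q + 9(1−q); from β it is q + 12(1−q).
Setting these equal: −5q + 9 = −11q + 12, so q = 1/2.
Therefore Colin plays δ with probability 1 − 1/2 = 1/2.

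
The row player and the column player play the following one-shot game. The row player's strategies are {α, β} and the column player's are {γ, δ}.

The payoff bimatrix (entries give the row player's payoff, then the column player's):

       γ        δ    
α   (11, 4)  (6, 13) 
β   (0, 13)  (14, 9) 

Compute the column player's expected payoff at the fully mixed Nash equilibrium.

133/13

First find x, the probability the row player plays α, from the column player's indifference between γ and δ: 4x + 13(1−x) = 13x + 9(1−x), giving x = 4/13.
Since the column player is indifferent in equilibrium, the column player's expected payoff equals the payoff from either column against (4/13, 9/13). Using γ: 4(4/13) + 13(9/13) = 133/13.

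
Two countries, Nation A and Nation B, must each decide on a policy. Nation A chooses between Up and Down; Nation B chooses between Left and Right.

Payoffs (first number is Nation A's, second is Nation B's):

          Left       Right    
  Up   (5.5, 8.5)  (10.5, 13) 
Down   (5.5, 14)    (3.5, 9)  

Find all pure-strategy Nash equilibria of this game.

(Up, Left): Nation B prefers Right (13 > 8.5) — not an equilibrium.
(Up, Right): Nation A gets 10.5 ≥ 3.5 from Down, and Nation B gets 13 ≥ 8.5 from Left — Nash equilibrium.
(Down, Left): Nation A gets 5.5 ≥ 5.5 from Up, and Nation B gets 14 ≥ 9 from Right — Nash equilibrium.
(Down, Right): Nation A prefers Up (10.5 > 3.5); Nation B prefers Left (14 > 9) — not an equilibrium.

(Up, Right) and (Down, Left)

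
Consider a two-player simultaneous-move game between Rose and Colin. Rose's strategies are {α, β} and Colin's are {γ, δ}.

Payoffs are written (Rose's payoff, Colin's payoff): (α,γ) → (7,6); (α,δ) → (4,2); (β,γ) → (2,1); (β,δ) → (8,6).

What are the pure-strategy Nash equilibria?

(α, γ) and (β, δ)

(α, γ): Rose gets 7 ≥ 2 from β, and Colin gets 6 ≥ 2 from δ — Nash equilibrium.
(α, δ): Rose prefers β (8 > 4); Colin prefers γ (6 > 2) — not an equilibrium.
(β, γ): Rose prefers α (7 > 2); Colin prefers δ (6 > 1) — not an equilibrium.
(β, δ): Rose gets 8 ≥ 4 from α, and Colin gets 6 ≥ 1 from γ — Nash equilibrium.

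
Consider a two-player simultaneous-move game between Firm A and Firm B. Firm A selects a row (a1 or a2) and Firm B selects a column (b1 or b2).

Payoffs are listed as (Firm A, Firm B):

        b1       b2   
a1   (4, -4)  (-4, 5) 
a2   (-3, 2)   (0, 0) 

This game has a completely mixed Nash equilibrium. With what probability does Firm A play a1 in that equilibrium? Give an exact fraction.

Let x be the probability that Firm A plays a1. In a completely mixed equilibrium, Firm B must be indifferent between b1 and b2.
Firm B's expected payoff from b1 is −4x + 2(1−x); from b2 it is 5x.
Setting these equal: −6x + 2 = 5x, so x = 2/11.

2/11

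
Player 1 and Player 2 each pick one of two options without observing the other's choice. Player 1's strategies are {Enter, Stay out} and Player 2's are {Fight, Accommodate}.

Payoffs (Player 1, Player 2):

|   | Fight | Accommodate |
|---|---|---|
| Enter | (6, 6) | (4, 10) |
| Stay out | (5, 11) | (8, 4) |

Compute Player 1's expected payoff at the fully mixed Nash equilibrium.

28/5

First find y, the probability Player 2 plays Fight, from Player 1's indifference between Enter and Stay out: 6y + 4(1−y) = 5y + 8(1−y), giving y = 4/5.
Since Player 1 is indifferent in equilibrium, Player 1's expected payoff equals the payoff from either row against (4/5, 1/5). Using Enter: 6(4/5) + 4(1/5) = 28/5.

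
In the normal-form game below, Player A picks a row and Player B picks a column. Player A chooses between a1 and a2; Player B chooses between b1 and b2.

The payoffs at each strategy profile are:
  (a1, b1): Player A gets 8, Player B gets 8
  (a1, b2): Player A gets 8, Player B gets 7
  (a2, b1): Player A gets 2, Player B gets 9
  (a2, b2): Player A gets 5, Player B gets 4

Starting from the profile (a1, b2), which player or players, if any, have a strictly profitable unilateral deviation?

Player A at (a1, b2) earns 8; deviating to a2 yields 5 — not better.
Player B earns 7; deviating to b1 yields 8 — a strict improvement.
Only Player B has a strictly profitable deviation.

Player B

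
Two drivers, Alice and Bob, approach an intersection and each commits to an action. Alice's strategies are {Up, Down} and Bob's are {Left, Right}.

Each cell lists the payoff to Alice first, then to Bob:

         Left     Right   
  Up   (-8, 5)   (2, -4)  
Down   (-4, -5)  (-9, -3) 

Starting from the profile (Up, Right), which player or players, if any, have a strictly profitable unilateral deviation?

Alice at (Up, Right) earns 2; deviating to Down yields -9 — not better.
Bob earns -4; deviating to Left yields 5 — a strict improvement.
Only Bob has a strictly profitable deviation.

Bob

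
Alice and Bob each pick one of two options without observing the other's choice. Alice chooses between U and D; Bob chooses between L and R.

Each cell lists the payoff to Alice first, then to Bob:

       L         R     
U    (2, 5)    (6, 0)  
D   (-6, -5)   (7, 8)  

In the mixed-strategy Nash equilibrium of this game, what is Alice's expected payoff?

First find y, the probability Bob plays L, from Alice's indifference between U and D: 2y + 6(1−y) = −6y + 7(1−y), giving y = 1/9.
Since Alice is indifferent in equilibrium, Alice's expected payoff equals the payoff from either row against (1/9, 8/9). Using U: 2(1/9) + 6(8/9) = 50/9.

50/9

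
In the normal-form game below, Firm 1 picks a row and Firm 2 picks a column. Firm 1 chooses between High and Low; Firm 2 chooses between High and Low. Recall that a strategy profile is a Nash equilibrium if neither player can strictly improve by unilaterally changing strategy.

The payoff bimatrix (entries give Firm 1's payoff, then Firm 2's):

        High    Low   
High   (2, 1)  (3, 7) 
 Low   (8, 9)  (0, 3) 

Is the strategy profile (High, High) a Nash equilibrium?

No

At (High, High), Firm 1 earns 2; switching to Low would give 8, so Firm 1 would deviate.
Firm 2 earns 1; switching to Low would give 7, so Firm 2 would deviate.
Since at least one player can profitably deviate, this is not a Nash equilibrium.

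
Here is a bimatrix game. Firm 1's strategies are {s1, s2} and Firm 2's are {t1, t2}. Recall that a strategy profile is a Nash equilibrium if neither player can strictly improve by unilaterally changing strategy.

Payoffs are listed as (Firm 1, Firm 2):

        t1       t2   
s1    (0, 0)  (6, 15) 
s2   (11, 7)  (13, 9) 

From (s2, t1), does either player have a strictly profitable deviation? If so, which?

Firm 1 at (s2, t1) earns 11; deviating to s1 yields 0 — not better.
Firm 2 earns 7; deviating to t2 yields 9 — a strict improvement.
Only Firm 2 has a strictly profitable deviation.

Firm 2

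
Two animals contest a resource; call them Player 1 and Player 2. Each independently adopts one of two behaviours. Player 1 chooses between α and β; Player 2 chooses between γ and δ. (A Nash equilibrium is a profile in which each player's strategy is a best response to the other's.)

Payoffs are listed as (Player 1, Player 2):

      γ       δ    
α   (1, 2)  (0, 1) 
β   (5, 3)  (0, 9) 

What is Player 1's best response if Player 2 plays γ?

Against γ, Player 1 earns 1 from α and 5 from β.
So β is the best response.

β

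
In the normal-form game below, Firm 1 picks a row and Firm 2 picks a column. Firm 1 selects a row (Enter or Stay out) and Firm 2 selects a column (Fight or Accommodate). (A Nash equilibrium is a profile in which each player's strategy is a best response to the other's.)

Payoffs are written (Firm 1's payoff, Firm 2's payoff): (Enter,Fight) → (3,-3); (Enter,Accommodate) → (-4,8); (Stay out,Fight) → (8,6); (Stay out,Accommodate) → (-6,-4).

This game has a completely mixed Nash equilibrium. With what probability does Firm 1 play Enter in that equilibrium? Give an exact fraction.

Let r be the probability that Firm 1 plays Enter. In a completely mixed equilibrium, Firm 2 must be indifferent between Fight and Accommodate.
Firm 2's expected payoff from Fight is −3r + 6(1−r); from Accommodate it is 8r − 4(1−r).
Setting these equal: −9r + 6 = 12r − 4, so r = 10/21.

10/21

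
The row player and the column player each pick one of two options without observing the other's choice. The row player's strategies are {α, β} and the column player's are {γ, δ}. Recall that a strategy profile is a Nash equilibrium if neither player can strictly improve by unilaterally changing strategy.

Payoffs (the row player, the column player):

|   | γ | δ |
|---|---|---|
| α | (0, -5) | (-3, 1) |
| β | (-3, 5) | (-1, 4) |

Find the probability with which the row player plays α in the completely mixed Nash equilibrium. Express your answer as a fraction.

Let x be the probability that the row player plays α. In a completely mixed equilibrium, the column player must be indifferent between γ and δ.
The column player's expected payoff from γ is −5x + 5(1−x); from δ it is x + 4(1−x).
Setting these equal: −10x + 5 = −3x + 4, so x = 1/7.

1/7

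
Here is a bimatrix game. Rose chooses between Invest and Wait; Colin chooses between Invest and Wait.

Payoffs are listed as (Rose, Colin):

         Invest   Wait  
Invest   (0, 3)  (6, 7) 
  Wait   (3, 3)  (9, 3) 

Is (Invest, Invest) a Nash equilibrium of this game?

No

At (Invest, Invest), Rose earns 0; switching to Wait would give 3, so Rose would deviate.
Colin earns 3; switching to Wait would give 7, so Colin would deviate.
Since at least one player can profitably deviate, this is not a Nash equilibrium.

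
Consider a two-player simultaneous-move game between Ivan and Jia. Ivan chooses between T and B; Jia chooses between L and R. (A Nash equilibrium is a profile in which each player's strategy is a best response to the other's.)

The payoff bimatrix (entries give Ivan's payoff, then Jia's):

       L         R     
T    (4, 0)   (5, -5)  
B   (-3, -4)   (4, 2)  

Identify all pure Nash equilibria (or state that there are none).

(T, L)

(T, L): Ivan gets 4 ≥ -3 from B, and Jia gets 0 ≥ -5 from R — Nash equilibrium.
(T, R): Jia prefers L (0 > -5) — not an equilibrium.
(B, L): Ivan prefers T (4 > -3); Jia prefers R (2 > -4) — not an equilibrium.
(B, R): Ivan prefers T (5 > 4) — not an equilibrium.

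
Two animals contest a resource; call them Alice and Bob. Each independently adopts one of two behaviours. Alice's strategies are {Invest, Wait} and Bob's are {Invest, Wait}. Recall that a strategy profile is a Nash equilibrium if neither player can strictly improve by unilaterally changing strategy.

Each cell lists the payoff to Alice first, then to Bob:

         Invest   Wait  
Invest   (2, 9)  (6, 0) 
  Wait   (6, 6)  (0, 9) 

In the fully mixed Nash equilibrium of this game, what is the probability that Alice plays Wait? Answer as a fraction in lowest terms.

Let x be the probability that Alice plays Invest. In a completely mixed equilibrium, Bob must be indifferent between Invest and Wait.
Bob's expected payoff from Invest is 9x + 6(1−x); from Wait it is 9(1−x).
Setting these equal: 3x + 6 = −9x + 9, so x = 1/4.
Therefore Alice plays Wait with probability 1 − 1/4 = 3/4.

3/4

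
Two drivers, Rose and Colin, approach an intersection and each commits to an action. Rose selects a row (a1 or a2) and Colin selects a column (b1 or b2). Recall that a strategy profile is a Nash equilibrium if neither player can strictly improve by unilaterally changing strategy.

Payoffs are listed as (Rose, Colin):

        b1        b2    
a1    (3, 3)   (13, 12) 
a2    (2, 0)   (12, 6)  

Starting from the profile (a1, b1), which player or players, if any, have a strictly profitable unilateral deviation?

Colin

Rose at (a1, b1) earns 3; deviating to a2 yields 2 — not better.
Colin earns 3; deviating to b2 yields 12 — a strict improvement.
Only Colin has a strictly profitable deviation.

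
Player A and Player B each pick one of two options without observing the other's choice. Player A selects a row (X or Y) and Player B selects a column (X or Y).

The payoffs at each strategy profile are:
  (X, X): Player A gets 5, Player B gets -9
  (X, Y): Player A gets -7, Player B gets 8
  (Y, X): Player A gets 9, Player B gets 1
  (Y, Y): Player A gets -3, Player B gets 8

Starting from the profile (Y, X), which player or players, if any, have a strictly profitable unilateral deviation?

Player A at (Y, X) earns 9; deviating to X yields 5 — not better.
Player B earns 1; deviating to Y yields 8 — a strict improvement.
Only Player B has a strictly profitable deviation.

Player B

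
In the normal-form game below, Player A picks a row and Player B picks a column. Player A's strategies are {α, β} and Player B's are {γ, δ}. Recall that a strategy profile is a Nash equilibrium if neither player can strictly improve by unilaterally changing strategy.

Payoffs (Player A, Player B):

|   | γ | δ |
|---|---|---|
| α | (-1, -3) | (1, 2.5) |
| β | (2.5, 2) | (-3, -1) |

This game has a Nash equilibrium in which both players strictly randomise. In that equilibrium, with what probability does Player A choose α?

6/17

Let x be the probability that Player A plays α. In a completely mixed equilibrium, Player B must be indifferent between γ and δ.
Player B's expected payoff from γ is −3x + 2(1−x); from δ it is 2.5x − (1−x).
Setting these equal: −5x + 2 = 3.5x − 1, so x = 6/17.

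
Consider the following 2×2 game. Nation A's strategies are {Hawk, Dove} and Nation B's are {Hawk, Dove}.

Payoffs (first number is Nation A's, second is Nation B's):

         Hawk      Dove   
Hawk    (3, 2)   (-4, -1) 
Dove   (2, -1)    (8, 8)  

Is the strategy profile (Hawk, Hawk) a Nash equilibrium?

Yes

At (Hawk, Hawk), Nation A earns 3; switching to Dove would give 2, so Nation A has no profitable deviation.
Nation B earns 2; switching to Dove would give -1, so Nation B has no profitable deviation.
Neither player can gain by a unilateral deviation, so this profile is a Nash equilibrium.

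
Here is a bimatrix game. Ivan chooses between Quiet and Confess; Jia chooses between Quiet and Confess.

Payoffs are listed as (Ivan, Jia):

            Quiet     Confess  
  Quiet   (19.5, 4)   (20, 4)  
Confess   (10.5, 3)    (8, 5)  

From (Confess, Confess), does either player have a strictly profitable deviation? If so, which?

Ivan

Ivan at (Confess, Confess) earns 8; deviating to Quiet yields 20 — a strict improvement.
Jia earns 5; deviating to Quiet yields 3 — not better.
Only Ivan has a strictly profitable deviation.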